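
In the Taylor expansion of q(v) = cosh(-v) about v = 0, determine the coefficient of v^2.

1/2

[v^0] = 1;  [v^1] = 0;  [v^2] = 1/2.
So c_2 = q′′(0)/2! = 1/2.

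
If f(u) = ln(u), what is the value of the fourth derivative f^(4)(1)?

From the series, [(u - 1)^4] f = -1/4; multiply by 4! = 24 to get -6.

-6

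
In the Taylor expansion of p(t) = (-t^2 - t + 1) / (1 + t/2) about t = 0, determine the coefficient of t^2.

-1/4

Multiply each power in the prefactor through the base expansion.
p(0) = 1
p′(0) = -3/2
p′′(0) = -1/2
So c_2 = p′′(0)/2! = -1/4.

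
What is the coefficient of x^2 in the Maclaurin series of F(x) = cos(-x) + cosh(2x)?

Add the two expansions coefficient-wise.
So c_2 = F′′(0)/2! = 3/2.

3/2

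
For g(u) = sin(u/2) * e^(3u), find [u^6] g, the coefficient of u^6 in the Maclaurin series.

10*2^(116/459)*3^(113/459)*5^(2/153)*7^(245/459)/49

Write out both Maclaurin series and multiply, keeping only the needed powers.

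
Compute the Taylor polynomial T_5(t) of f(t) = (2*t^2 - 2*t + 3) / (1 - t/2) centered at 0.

7*t^5/32 + 7*t^4/16 + 7*t^3/8 + 7*t^2/4 - t/2 + 3

Shift and add copies of the series according to the polynomial's terms.
f(0) = 3
f′(0) = -1/2
f′′(0) = 7/2
f′′′(0) = 21/4
f^(4)(0) = 21/2
f^(5)(0) = 105/4
Dividing each by k! gives the coefficients c_0, ..., c_5.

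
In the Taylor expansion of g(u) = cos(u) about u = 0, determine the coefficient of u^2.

-1/2

g(0) = 1
g′(0) = 0
g′′(0) = -1
So c_2 = g′′(0)/2! = -1/2.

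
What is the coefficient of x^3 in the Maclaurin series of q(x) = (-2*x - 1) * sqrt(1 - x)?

Shift and add copies of the series according to the polynomial's terms.
[x^0] = -1;  [x^1] = -3/2;  [x^2] = 9/8;  [x^3] = 5/16.

5/16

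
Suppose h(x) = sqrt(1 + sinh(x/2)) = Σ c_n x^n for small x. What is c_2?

-1/32

Plug the Maclaurin series of the inner function into that of the outer and collect terms.
h(0) = 1
h′(0) = 1/4
h′′(0) = -1/16
So c_2 = h′′(0)/2! = -1/32.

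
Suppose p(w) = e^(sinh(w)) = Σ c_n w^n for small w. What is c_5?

1/10

Substitute the inner expansion into the outer series and collect powers.
p(0) = 1
p′(0) = 1
p′′(0) = 1
p′′′(0) = 2
p^(4)(0) = 5
p^(5)(0) = 12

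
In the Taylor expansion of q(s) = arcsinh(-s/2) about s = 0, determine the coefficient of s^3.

1/48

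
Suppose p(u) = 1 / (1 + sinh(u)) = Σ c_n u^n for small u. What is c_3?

-7/6

Expand as Σ (-1)^k u^k with u equal to the inner function's series.
So c_3 = p′′′(0)/3! = -7/6.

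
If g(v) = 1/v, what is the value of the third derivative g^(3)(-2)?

-3/8

Apply the Taylor formula c_k = f^(k)(a)/k!.
From the series, [(v + 2)^3] g = -1/16; multiply by 3! = 6 to get -3/8.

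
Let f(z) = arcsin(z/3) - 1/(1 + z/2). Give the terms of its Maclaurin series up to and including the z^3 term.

Combine the two series term by term.

85*z^3/648 - z^2/4 + 5*z/6 - 1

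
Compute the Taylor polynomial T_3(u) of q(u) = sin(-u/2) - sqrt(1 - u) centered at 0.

Expand each term separately and add.
q(0) = -1
q′(0) = 0
q′′(0) = 1/4
q′′′(0) = 1/2

u^3/12 + u^2/8 - 1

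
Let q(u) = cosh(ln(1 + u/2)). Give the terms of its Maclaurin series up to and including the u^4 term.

Let u equal the inner series; expand the outer function in u and truncate.
[u^0] = 1;  [u^1] = 0;  [u^2] = 1/8;  [u^3] = -1/16;  [u^4] = 1/32.

u^4/32 - u^3/16 + u^2/8 + 1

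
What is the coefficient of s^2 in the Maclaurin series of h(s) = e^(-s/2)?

[s^0] = 1;  [s^1] = -1/2;  [s^2] = 1/8.

1/8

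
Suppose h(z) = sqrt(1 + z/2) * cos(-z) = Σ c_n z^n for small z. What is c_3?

-15/128

Expand each factor separately, then convolve coefficients.
h(0) = 1
h′(0) = 1/4
h′′(0) = -17/16
h′′′(0) = -45/64
So c_3 = h′′′(0)/3! = -15/128.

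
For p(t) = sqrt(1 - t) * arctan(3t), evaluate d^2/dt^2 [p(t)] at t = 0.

-3

Expand each factor separately, then convolve coefficients.
From the series, [t^2] p = -3/2; multiply by 2! = 2 to get -3.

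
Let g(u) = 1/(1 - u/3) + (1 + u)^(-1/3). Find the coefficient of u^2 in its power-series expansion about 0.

Combine the two series term by term.
So c_2 = g′′(0)/2! = 1/3.

1/3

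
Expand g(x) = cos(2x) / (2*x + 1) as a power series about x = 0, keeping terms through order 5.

-52*x^5/3 + 26*x^4/3 - 4*x^3 + 2*x^2 - 2*x + 1

Multiply the numerator's expansion by the denominator's geometric series.
g(0) = 1
g′(0) = -2
g′′(0) = 4
g′′′(0) = -24
g^(4)(0) = 208
g^(5)(0) = -2080
Then c_k = g^(k)(0)/k! gives each Taylor coefficient.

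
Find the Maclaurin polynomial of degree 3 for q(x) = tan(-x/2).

-x^3/24 - x/2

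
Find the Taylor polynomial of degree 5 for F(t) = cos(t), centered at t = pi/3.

Compute the successive derivatives at the expansion point and divide by k!.
F(pi/3) = 1/2
F′(pi/3) = -sqrt(3)/2
F′′(pi/3) = -1/2
F′′′(pi/3) = sqrt(3)/2
F^(4)(pi/3) = 1/2
F^(5)(pi/3) = -sqrt(3)/2
The Taylor polynomial is Σ F^(k)(pi/3)/k! · (t - pi/3)^k.

-sqrt(3)*(t - pi/3)^5/240 + (t - pi/3)^4/48 + sqrt(3)*(t - pi/3)^3/12 - (t - pi/3)^2/4 - sqrt(3)*(t - pi/3)/2 + 1/2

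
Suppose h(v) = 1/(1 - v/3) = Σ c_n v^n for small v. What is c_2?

1/9

Compute the successive derivatives at the expansion point and divide by k!.
h(0) = 1
h′(0) = 1/3
h′′(0) = 2/9
Dividing each by k! gives the coefficients c_0, ..., c_2.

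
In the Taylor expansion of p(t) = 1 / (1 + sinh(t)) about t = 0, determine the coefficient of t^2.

1

Use the geometric series for the reciprocal, then substitute.
p(0) = 1
p′(0) = -1
p′′(0) = 2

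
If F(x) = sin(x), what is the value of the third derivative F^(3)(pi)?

1

Use the known series and substitute for the argument.
From the series, [(x - pi)^3] F = 1/6; multiply by 3! = 6 to get 1.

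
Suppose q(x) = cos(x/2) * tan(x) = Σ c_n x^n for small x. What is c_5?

Expand each factor separately, then convolve coefficients.
q(0) = 0
q′(0) = 1
q′′(0) = 0
q′′′(0) = 5/4
q^(4)(0) = 0
q^(5)(0) = 181/16
Dividing each by k! gives the coefficients c_0, ..., c_5.

181/1920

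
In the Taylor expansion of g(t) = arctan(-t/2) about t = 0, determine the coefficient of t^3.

Apply the Taylor formula c_k = f^(k)(a)/k!.

1/24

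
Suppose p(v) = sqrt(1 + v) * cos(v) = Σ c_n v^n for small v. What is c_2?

-5/8

Write out both Maclaurin series and multiply, keeping only the needed powers.
p(0) = 1
p′(0) = 1/2
p′′(0) = -5/4
So c_2 = p′′(0)/2! = -5/8.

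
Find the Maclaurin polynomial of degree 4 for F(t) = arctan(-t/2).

Differentiate repeatedly and evaluate at the center.

t^3/24 - t/2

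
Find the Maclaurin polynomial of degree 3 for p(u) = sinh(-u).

p(0) = 0
p′(0) = -1
p′′(0) = 0
p′′′(0) = -1

-u^3/6 - u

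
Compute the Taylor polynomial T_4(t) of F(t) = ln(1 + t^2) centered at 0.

-t^4/2 + t^2

F(0) = 0
F′(0) = 0
F′′(0) = 2
F′′′(0) = 0
F^(4)(0) = -12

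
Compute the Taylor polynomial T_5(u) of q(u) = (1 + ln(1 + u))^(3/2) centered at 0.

-231*u^5/1280 + 11*u^4/128 + u^3/16 - 3*u^2/8 + 3*u/2 + 1

Substitute the inner expansion into the outer series and collect powers.
q(0) = 1
q′(0) = 3/2
q′′(0) = -3/4
q′′′(0) = 3/8
q^(4)(0) = 33/16
q^(5)(0) = -693/32
Then c_k = q^(k)(0)/k! gives each Taylor coefficient.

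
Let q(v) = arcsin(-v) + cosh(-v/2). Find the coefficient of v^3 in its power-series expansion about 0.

-1/6

Add the two expansions coefficient-wise.
q(0) = 1
q′(0) = -1
q′′(0) = 1/4
q′′′(0) = -1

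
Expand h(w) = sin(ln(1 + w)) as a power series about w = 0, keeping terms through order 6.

Substitute the inner expansion into the outer series and collect powers.
[w^0] = 0;  [w^1] = 1;  [w^2] = -1/2;  [w^3] = 1/6;  [w^4] = 0;  [w^5] = -1/12;  [w^6] = 1/8.

w^6/8 - w^5/12 + w^3/6 - w^2/2 + w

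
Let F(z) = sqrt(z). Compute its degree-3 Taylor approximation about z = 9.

(z - 9)^3/3888 - (z - 9)^2/216 + (z - 9)/6 + 3

F(9) = 3
F′(9) = 1/6
F′′(9) = -1/108
F′′′(9) = 1/648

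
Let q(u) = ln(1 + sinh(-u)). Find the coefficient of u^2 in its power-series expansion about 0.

Let u equal the inner series; expand the outer function in u and truncate.
q(0) = 0
q′(0) = -1
q′′(0) = -1
So c_2 = q′′(0)/2! = -1/2.

-1/2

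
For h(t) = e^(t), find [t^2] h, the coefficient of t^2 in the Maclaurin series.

[t^0] = 1;  [t^1] = 1;  [t^2] = 1/2.

1/2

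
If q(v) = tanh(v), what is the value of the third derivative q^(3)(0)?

-2

Use the known series and substitute for the argument.
The coefficient of v^3 in the expansion is -1/3, so q′′′(0) = 3! * (-1/3) = -2.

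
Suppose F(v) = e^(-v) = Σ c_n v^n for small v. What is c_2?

[v^0] = 1;  [v^1] = -1;  [v^2] = 1/2.
So c_2 = F′′(0)/2! = 1/2.

1/2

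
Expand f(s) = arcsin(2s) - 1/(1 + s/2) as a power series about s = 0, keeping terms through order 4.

Combine the two series term by term.
f(0) = -1
f′(0) = 5/2
f′′(0) = -1/2
f′′′(0) = 35/4
f^(4)(0) = -3/2
Then c_k = f^(k)(0)/k! gives each Taylor coefficient.

-s^4/16 + 35*s^3/24 - s^2/4 + 5*s/2 - 1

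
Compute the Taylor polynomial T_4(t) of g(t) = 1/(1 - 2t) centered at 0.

16*t^4 + 8*t^3 + 4*t^2 + 2*t + 1

g(0) = 1
g′(0) = 2
g′′(0) = 8
g′′′(0) = 48
g^(4)(0) = 384
The Taylor polynomial is Σ g^(k)(0)/k! · t^k.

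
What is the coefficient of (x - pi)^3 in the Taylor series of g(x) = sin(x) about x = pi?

[(x - pi)^0] = 0;  [(x - pi)^1] = -1;  [(x - pi)^2] = 0;  [(x - pi)^3] = 1/6.

1/6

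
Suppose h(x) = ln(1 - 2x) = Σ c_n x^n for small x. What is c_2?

h(0) = 0
h′(0) = -2
h′′(0) = -4
So c_2 = h′′(0)/2! = -2.

-2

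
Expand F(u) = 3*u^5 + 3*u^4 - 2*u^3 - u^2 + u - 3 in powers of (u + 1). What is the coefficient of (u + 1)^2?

F(-1) = -3
F′(-1) = 0
F′′(-1) = -14
So c_2 = F′′(-1)/2! = -7.

-7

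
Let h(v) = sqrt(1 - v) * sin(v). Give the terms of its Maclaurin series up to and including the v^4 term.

Expand each factor separately, then convolve coefficients.

v^4/48 - 7*v^3/24 - v^2/2 + v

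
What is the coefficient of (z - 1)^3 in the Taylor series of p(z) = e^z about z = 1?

Use the known series and substitute for the argument.

e/6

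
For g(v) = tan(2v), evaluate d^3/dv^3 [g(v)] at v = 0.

16

The coefficient of v^3 in the expansion is 8/3, so g′′′(0) = 3! * (8/3) = 16.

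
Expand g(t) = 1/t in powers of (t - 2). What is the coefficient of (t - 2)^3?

-1/16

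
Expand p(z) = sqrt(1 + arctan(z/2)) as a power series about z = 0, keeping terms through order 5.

83*z^5/40960 + 17*z^4/6144 - 5*z^3/384 - z^2/32 + z/4 + 1

Plug the Maclaurin series of the inner function into that of the outer and collect terms.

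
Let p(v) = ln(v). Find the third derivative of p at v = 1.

2

From the series, [(v - 1)^3] p = 1/3; multiply by 3! = 6 to get 2.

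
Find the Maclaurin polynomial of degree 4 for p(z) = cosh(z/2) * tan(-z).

-11*z^3/24 - z

Expand each factor separately, then convolve coefficients.
[z^0] = 0;  [z^1] = -1;  [z^2] = 0;  [z^3] = -11/24;  [z^4] = 0.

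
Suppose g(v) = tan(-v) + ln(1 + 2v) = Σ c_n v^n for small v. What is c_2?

-2

Add the two expansions coefficient-wise.
g(0) = 0
g′(0) = 1
g′′(0) = -4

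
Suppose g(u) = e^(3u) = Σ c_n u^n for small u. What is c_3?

9/2

g(0) = 1
g′(0) = 3
g′′(0) = 9
g′′′(0) = 27
So c_3 = g′′′(0)/3! = 9/2.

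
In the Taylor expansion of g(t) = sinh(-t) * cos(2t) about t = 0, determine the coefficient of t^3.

Expand each factor separately, then convolve coefficients.
[t^0] = 0;  [t^1] = -1;  [t^2] = 0;  [t^3] = 11/6.
So c_3 = g′′′(0)/3! = 11/6.

11/6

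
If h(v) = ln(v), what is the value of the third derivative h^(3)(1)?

2

Use the known series and substitute for the argument.
The coefficient of (v - 1)^3 in the expansion is 1/3, so h′′′(1) = 3! * (1/3) = 2.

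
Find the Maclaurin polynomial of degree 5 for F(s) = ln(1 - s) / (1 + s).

Expand each factor separately, then convolve coefficients.

-47*s^5/60 + 7*s^4/12 - 5*s^3/6 + s^2/2 - s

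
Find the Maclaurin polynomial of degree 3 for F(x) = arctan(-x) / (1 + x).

-2*x^3/3 + x^2 - x

Multiply the two series term by term and collect like powers.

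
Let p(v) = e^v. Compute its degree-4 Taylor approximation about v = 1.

e*(v - 1)^4/24 + e*(v - 1)^3/6 + e*(v - 1)^2/2 + e*(v - 1) + e

[(v - 1)^0] = e;  [(v - 1)^1] = e;  [(v - 1)^2] = e/2;  [(v - 1)^3] = e/6;  [(v - 1)^4] = e/24.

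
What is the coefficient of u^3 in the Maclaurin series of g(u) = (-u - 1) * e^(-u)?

-1/3

Shift and add copies of the series according to the polynomial's terms.
So c_3 = g′′′(0)/3! = -1/3.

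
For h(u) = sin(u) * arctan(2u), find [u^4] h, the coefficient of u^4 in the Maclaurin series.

-3

Write out both Maclaurin series and multiply, keeping only the needed powers.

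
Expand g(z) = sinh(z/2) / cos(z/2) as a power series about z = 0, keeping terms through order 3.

z^3/12 + z/2

Invert the denominator's series and multiply.
g(0) = 0
g′(0) = 1/2
g′′(0) = 0
g′′′(0) = 1/2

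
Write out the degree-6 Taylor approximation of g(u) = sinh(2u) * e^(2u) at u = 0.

Expand each factor separately, then convolve coefficients.
g(0) = 0
g′(0) = 2
g′′(0) = 8
g′′′(0) = 32
g^(4)(0) = 128
g^(5)(0) = 512
g^(6)(0) = 2048

128*u^6/45 + 64*u^5/15 + 16*u^4/3 + 16*u^3/3 + 4*u^2 + 2*u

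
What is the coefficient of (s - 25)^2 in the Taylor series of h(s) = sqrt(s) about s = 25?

c_2 = h′′(25)/2! = -1/1000.

-1/1000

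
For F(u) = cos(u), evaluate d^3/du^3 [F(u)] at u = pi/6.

1/2

Use the known series and substitute for the argument.
The coefficient of (u - pi/6)^3 in the expansion is 1/12, so F′′′(pi/6) = 3! * (1/12) = 1/2.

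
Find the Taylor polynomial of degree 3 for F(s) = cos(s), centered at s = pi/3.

F(pi/3) = 1/2
F′(pi/3) = -sqrt(3)/2
F′′(pi/3) = -1/2
F′′′(pi/3) = sqrt(3)/2
Dividing each by k! gives the coefficients c_0, ..., c_3.

sqrt(3)*(s - pi/3)^3/12 - (s - pi/3)^2/4 - sqrt(3)*(s - pi/3)/2 + 1/2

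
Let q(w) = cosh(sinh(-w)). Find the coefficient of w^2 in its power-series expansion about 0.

Substitute the inner expansion into the outer series and collect powers.
q(0) = 1
q′(0) = 0
q′′(0) = 1
Then c_k = q^(k)(0)/k! gives each Taylor coefficient.

1/2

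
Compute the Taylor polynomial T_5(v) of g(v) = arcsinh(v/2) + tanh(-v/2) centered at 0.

Combine the two series term by term.
g(0) = 0
g′(0) = 0
g′′(0) = 0
g′′′(0) = 1/8
g^(4)(0) = 0
g^(5)(0) = -7/32

-7*v^5/3840 + v^3/48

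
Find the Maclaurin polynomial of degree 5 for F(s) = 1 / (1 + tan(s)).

Use the geometric series for the reciprocal, then substitute.
F(0) = 1
F′(0) = -1
F′′(0) = 2
F′′′(0) = -8
F^(4)(0) = 40
F^(5)(0) = -256
The Taylor polynomial is Σ F^(k)(0)/k! · s^k.

-32*s^5/15 + 5*s^4/3 - 4*s^3/3 + s^2 - s + 1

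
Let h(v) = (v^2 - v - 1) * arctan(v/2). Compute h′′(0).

-1

Distribute the polynomial across the series and collect like powers.
From the series, [v^2] h = -1/2; multiply by 2! = 2 to get -1.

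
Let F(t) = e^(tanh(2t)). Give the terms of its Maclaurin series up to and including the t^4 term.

-14*t^4/3 - 4*t^3/3 + 2*t^2 + 2*t + 1

Plug the Maclaurin series of the inner function into that of the outer and collect terms.
F(0) = 1
F′(0) = 2
F′′(0) = 4
F′′′(0) = -8
F^(4)(0) = -112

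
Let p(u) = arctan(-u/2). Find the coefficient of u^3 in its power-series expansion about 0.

[u^0] = 0;  [u^1] = -1/2;  [u^2] = 0;  [u^3] = 1/24.
So c_3 = p′′′(0)/3! = 1/24.

1/24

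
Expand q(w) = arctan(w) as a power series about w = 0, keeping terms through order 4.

-w^3/3 + w

Compute the successive derivatives at the expansion point and divide by k!.
q(0) = 0
q′(0) = 1
q′′(0) = 0
q′′′(0) = -2
q^(4)(0) = 0
Dividing each by k! gives the coefficients c_0, ..., c_4.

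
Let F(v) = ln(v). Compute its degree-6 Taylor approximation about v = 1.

-(v - 1)^6/6 + (v - 1)^5/5 - (v - 1)^4/4 + (v - 1)^3/3 - (v - 1)^2/2 + (v - 1)

Compute the successive derivatives at the expansion point and divide by k!.
F(1) = 0
F′(1) = 1
F′′(1) = -1
F′′′(1) = 2
F^(4)(1) = -6
F^(5)(1) = 24
F^(6)(1) = -120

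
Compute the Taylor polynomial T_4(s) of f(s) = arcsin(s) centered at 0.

Differentiate repeatedly and evaluate at the center.
[s^0] = 0;  [s^1] = 1;  [s^2] = 0;  [s^3] = 1/6;  [s^4] = 0.

s^3/6 + s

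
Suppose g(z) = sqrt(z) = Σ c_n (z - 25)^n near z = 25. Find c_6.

c_6 = g^(6)(25)/6! = -21/50000000000.

-21/50000000000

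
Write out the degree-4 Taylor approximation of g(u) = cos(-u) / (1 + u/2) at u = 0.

-u^4/48 + u^3/8 - u^2/4 - u/2 + 1

Multiply the two series term by term and collect like powers.
g(0) = 1
g′(0) = -1/2
g′′(0) = -1/2
g′′′(0) = 3/4
g^(4)(0) = -1/2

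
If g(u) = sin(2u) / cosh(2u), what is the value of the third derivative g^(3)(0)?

-32

Divide the numerator series by the denominator series (power-series long division).
From the series, [u^3] g = -16/3; multiply by 3! = 6 to get -32.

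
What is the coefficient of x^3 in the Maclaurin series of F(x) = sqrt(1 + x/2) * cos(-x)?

-15/128

Multiply the two series term by term and collect like powers.
[x^0] = 1;  [x^1] = 1/4;  [x^2] = -17/32;  [x^3] = -15/128.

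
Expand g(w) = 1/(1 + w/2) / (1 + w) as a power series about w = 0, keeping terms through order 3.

-15*w^3/8 + 7*w^2/4 - 3*w/2 + 1

Multiply the two series term by term and collect like powers.
[w^0] = 1;  [w^1] = -3/2;  [w^2] = 7/4;  [w^3] = -15/8.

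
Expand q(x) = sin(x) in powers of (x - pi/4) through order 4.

sqrt(2)*(x - pi/4)^4/48 - sqrt(2)*(x - pi/4)^3/12 - sqrt(2)*(x - pi/4)^2/4 + sqrt(2)*(x - pi/4)/2 + sqrt(2)/2

[(x - pi/4)^0] = sqrt(2)/2;  [(x - pi/4)^1] = sqrt(2)/2;  [(x - pi/4)^2] = -sqrt(2)/4;  [(x - pi/4)^3] = -sqrt(2)/12;  [(x - pi/4)^4] = sqrt(2)/48.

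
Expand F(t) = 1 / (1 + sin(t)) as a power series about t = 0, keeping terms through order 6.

17*t^6/45 - 61*t^5/120 + 2*t^4/3 - 5*t^3/6 + t^2 - t + 1

Use the geometric series for the reciprocal, then substitute.
F(0) = 1
F′(0) = -1
F′′(0) = 2
F′′′(0) = -5
F^(4)(0) = 16
F^(5)(0) = -61
F^(6)(0) = 272
Then c_k = F^(k)(0)/k! gives each Taylor coefficient.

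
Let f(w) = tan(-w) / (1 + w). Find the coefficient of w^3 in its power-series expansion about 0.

Take the Cauchy product of the two expansions.
f(0) = 0
f′(0) = -1
f′′(0) = 2
f′′′(0) = -8
So c_3 = f′′′(0)/3! = -4/3.

-4/3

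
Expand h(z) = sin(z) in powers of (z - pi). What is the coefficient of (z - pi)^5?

-1/120

Differentiate repeatedly and evaluate at the center.
So c_5 = h^(5)(pi)/5! = -1/120.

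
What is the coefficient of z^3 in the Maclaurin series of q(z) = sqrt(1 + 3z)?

q(0) = 1
q′(0) = 3/2
q′′(0) = -9/4
q′′′(0) = 81/8
So c_3 = q′′′(0)/3! = 27/16.

27/16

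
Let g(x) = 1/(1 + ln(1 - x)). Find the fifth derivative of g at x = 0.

694

Let u equal the inner series; expand the outer function in u and truncate.
The coefficient of x^5 in the expansion is 347/60, so g^(5)(0) = 5! * (347/60) = 694.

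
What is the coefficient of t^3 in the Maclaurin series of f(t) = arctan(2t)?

Use the known series and substitute for the argument.
[t^0] = 0;  [t^1] = 2;  [t^2] = 0;  [t^3] = -8/3.
So c_3 = f′′′(0)/3! = -8/3.

-8/3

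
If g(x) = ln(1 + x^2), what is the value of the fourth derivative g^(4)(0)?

-12

The coefficient of x^4 in the expansion is -1/2, so g^(4)(0) = 4! * (-1/2) = -12.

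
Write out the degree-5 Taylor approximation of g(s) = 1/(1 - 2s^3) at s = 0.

[s^0] = 1;  [s^1] = 0;  [s^2] = 0;  [s^3] = 2;  [s^4] = 0;  [s^5] = 0.

2*s^3 + 1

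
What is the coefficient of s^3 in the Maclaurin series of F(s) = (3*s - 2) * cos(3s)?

Multiply each power in the prefactor through the base expansion.
F(0) = -2
F′(0) = 3
F′′(0) = 18
F′′′(0) = -81
So c_3 = F′′′(0)/3! = -27/2.

-27/2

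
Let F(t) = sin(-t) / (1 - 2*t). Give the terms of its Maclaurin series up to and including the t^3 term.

-23*t^3/6 - 2*t^2 - t

Multiply the numerator's expansion by the denominator's geometric series.
[t^0] = 0;  [t^1] = -1;  [t^2] = -2;  [t^3] = -23/6.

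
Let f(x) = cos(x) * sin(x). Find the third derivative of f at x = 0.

-4

Multiply the two series term by term and collect like powers.
The coefficient of x^3 in the expansion is -2/3, so f′′′(0) = 3! * (-2/3) = -4.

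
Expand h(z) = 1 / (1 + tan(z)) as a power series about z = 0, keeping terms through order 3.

Expand as Σ (-1)^k u^k with u equal to the inner function's series.
h(0) = 1
h′(0) = -1
h′′(0) = 2
h′′′(0) = -8
The Taylor polynomial is Σ h^(k)(0)/k! · z^k.

-4*z^3/3 + z^2 - z + 1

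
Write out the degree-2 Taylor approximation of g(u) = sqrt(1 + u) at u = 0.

-u^2/8 + u/2 + 1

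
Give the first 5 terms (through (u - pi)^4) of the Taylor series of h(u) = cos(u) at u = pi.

h(pi) = -1
h′(pi) = 0
h′′(pi) = 1
h′′′(pi) = 0
h^(4)(pi) = -1

-(u - pi)^4/24 + (u - pi)^2/2 - 1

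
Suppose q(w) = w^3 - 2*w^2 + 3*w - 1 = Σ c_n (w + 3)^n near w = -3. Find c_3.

q(-3) = -55
q′(-3) = 42
q′′(-3) = -22
q′′′(-3) = 6
Then c_k = q^(k)(-3)/k! gives each Taylor coefficient.

1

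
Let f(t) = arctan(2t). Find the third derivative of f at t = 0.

From the series, [t^3] f = -8/3; multiply by 3! = 6 to get -16.

-16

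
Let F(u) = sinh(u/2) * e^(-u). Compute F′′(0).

-1

Write out both Maclaurin series and multiply, keeping only the needed powers.
From the series, [u^2] F = -1/2; multiply by 2! = 2 to get -1.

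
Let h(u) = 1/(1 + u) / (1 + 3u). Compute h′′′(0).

-240

Take the Cauchy product of the two expansions.
The coefficient of u^3 in the expansion is -40, so h′′′(0) = 3! * (-40) = -240.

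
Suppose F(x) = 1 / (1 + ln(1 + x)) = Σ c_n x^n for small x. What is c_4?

11/3

Use the geometric series for the reciprocal, then substitute.
F(0) = 1
F′(0) = -1
F′′(0) = 3
F′′′(0) = -14
F^(4)(0) = 88
So c_4 = F^(4)(0)/4! = 11/3.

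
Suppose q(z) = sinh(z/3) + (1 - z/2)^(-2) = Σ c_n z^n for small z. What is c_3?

Expand each term separately and add.
q(0) = 1
q′(0) = 4/3
q′′(0) = 3/2
q′′′(0) = 82/27
So c_3 = q′′′(0)/3! = 41/81.

41/81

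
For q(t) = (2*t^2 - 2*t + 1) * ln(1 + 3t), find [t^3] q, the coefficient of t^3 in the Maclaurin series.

24

Distribute the polynomial across the series and collect like powers.
q(0) = 0
q′(0) = 3
q′′(0) = -21
q′′′(0) = 144
So c_3 = q′′′(0)/3! = 24.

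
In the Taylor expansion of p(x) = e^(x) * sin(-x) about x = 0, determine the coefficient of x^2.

-1

Write out both Maclaurin series and multiply, keeping only the needed powers.
[x^0] = 0;  [x^1] = -1;  [x^2] = -1.
So c_2 = p′′(0)/2! = -1.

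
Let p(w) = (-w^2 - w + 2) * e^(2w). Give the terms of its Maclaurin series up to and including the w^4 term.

Distribute the polynomial across the series and collect like powers.
p(0) = 2
p′(0) = 3
p′′(0) = 2
p′′′(0) = -8
p^(4)(0) = -48
Then c_k = p^(k)(0)/k! gives each Taylor coefficient.

-2*w^4 - 4*w^3/3 + w^2 + 3*w + 2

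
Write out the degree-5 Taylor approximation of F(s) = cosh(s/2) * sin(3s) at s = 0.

Multiply the two series term by term and collect like powers.
[s^0] = 0;  [s^1] = 3;  [s^2] = 0;  [s^3] = -33/8;  [s^4] = 0;  [s^5] = 941/640.

941*s^5/640 - 33*s^3/8 + 3*s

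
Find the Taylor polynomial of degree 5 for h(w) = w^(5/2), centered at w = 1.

3*(w - 1)^5/256 - 5*(w - 1)^4/128 + 5*(w - 1)^3/16 + 15*(w - 1)^2/8 + 5*(w - 1)/2 + 1

h(1) = 1
h′(1) = 5/2
h′′(1) = 15/4
h′′′(1) = 15/8
h^(4)(1) = -15/16
h^(5)(1) = 45/32
The Taylor polynomial is Σ h^(k)(1)/k! · (w - 1)^k.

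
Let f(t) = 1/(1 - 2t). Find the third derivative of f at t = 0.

48

Use the known series and substitute for the argument.
The coefficient of t^3 in the expansion is 8, so f′′′(0) = 3! * (8) = 48.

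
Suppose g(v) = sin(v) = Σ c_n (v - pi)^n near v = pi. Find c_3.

[(v - pi)^0] = 0;  [(v - pi)^1] = -1;  [(v - pi)^2] = 0;  [(v - pi)^3] = 1/6.

1/6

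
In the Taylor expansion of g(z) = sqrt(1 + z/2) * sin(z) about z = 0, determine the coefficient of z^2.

1/4

Take the Cauchy product of the two expansions.
g(0) = 0
g′(0) = 1
g′′(0) = 1/2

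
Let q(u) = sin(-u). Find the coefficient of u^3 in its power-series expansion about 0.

1/6

c_3 = q′′′(0)/3! = 1/6.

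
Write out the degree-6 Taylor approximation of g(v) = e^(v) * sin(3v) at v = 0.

Take the Cauchy product of the two expansions.
g(0) = 0
g′(0) = 3
g′′(0) = 6
g′′′(0) = -18
g^(4)(0) = -96
g^(5)(0) = -12
g^(6)(0) = 936
Dividing each by k! gives the coefficients c_0, ..., c_6.

13*v^6/10 - v^5/10 - 4*v^4 - 3*v^3 + 3*v^2 + 3*v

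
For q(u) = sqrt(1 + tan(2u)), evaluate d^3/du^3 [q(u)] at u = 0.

11

Substitute the inner expansion into the outer series and collect powers.
The coefficient of u^3 in the expansion is 11/6, so q′′′(0) = 3! * (11/6) = 11.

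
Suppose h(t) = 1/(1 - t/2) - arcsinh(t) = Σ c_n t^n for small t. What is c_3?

7/24

Add the two expansions coefficient-wise.
[t^0] = 1;  [t^1] = -1/2;  [t^2] = 1/4;  [t^3] = 7/24.
So c_3 = h′′′(0)/3! = 7/24.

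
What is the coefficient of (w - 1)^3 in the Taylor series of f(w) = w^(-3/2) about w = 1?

Use the known series and substitute for the argument.
f(1) = 1
f′(1) = -3/2
f′′(1) = 15/4
f′′′(1) = -105/8
Dividing each by k! gives the coefficients c_0, ..., c_3.

-35/16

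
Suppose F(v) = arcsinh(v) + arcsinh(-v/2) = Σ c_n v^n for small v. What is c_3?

-7/48

Expand each term separately and add.
F(0) = 0
F′(0) = 1/2
F′′(0) = 0
F′′′(0) = -7/8
Dividing each by k! gives the coefficients c_0, ..., c_3.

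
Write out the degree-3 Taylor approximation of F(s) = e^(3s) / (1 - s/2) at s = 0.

61*s^3/8 + 25*s^2/4 + 7*s/2 + 1

Take the Cauchy product of the two expansions.
F(0) = 1
F′(0) = 7/2
F′′(0) = 25/2
F′′′(0) = 183/4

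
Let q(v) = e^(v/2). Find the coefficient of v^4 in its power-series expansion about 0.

[v^0] = 1;  [v^1] = 1/2;  [v^2] = 1/8;  [v^3] = 1/48;  [v^4] = 1/384.
So c_4 = q^(4)(0)/4! = 1/384.

1/384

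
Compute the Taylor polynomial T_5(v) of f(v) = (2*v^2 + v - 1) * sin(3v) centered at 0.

Multiply each power in the prefactor through the base expansion.
[v^0] = 0;  [v^1] = -3;  [v^2] = 3;  [v^3] = 21/2;  [v^4] = -9/2;  [v^5] = -441/40.

-441*v^5/40 - 9*v^4/2 + 21*v^3/2 + 3*v^2 - 3*v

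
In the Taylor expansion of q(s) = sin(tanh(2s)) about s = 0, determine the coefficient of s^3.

Plug the Maclaurin series of the inner function into that of the outer and collect terms.
So c_3 = q′′′(0)/3! = -4.

-4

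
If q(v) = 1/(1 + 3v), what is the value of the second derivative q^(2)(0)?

The coefficient of v^2 in the expansion is 9, so q′′(0) = 2! * (9) = 18.

18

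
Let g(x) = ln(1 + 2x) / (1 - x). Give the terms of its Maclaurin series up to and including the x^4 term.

Expand each factor separately, then convolve coefficients.

-4*x^4/3 + 8*x^3/3 + 2*x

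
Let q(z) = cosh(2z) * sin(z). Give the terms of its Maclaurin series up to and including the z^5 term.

41*z^5/120 + 11*z^3/6 + z

Expand each factor separately, then convolve coefficients.
q(0) = 0
q′(0) = 1
q′′(0) = 0
q′′′(0) = 11
q^(4)(0) = 0
q^(5)(0) = 41
Then c_k = q^(k)(0)/k! gives each Taylor coefficient.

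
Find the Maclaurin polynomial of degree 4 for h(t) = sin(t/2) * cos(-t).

Take the Cauchy product of the two expansions.
h(0) = 0
h′(0) = 1/2
h′′(0) = 0
h′′′(0) = -13/8
h^(4)(0) = 0
Then c_k = h^(k)(0)/k! gives each Taylor coefficient.

-13*t^3/48 + t/2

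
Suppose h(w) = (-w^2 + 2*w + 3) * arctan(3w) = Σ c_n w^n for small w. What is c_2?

Distribute the polynomial across the series and collect like powers.
[w^0] = 0;  [w^1] = 9;  [w^2] = 6.
So c_2 = h′′(0)/2! = 6.

6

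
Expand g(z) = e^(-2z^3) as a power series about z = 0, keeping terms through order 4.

Apply the Taylor formula c_k = f^(k)(a)/k!.
[z^0] = 1;  [z^1] = 0;  [z^2] = 0;  [z^3] = -2;  [z^4] = 0.

1 - 2*z^3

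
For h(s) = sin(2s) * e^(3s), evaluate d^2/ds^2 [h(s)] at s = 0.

Multiply the two series term by term and collect like powers.
The coefficient of s^2 in the expansion is 6, so h′′(0) = 2! * (6) = 12.

12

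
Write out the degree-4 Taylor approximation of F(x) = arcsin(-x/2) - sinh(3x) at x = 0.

-217*x^3/48 - 7*x/2

Expand each term separately and add.
F(0) = 0
F′(0) = -7/2
F′′(0) = 0
F′′′(0) = -217/8
F^(4)(0) = 0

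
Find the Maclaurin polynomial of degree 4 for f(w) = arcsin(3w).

9*w^3/2 + 3*w

Differentiate repeatedly and evaluate at the center.
f(0) = 0
f′(0) = 3
f′′(0) = 0
f′′′(0) = 27
f^(4)(0) = 0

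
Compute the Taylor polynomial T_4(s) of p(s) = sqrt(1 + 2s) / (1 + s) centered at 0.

Multiply the two series term by term and collect like powers.
[s^0] = 1;  [s^1] = 0;  [s^2] = -1/2;  [s^3] = 1;  [s^4] = -13/8.

-13*s^4/8 + s^3 - s^2/2 + 1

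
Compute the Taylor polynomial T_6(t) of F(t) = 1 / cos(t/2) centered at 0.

61*t^6/46080 + 5*t^4/384 + t^2/8 + 1

Divide the numerator series by the denominator series (power-series long division).
[t^0] = 1;  [t^1] = 0;  [t^2] = 1/8;  [t^3] = 0;  [t^4] = 5/384;  [t^5] = 0;  [t^6] = 61/46080.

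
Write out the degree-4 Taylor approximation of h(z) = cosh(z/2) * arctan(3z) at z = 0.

-69*z^3/8 + 3*z

Take the Cauchy product of the two expansions.
[z^0] = 0;  [z^1] = 3;  [z^2] = 0;  [z^3] = -69/8;  [z^4] = 0.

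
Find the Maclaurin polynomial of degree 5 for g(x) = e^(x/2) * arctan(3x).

Take the Cauchy product of the two expansions.
g(0) = 0
g′(0) = 3
g′′(0) = 3
g′′′(0) = -207/4
g^(4)(0) = -213/2
g^(5)(0) = 91167/16

30389*x^5/640 - 71*x^4/16 - 69*x^3/8 + 3*x^2/2 + 3*x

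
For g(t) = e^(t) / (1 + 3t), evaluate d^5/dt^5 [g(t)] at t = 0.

-20894

Write out both Maclaurin series and multiply, keeping only the needed powers.
From the series, [t^5] g = -10447/60; multiply by 5! = 120 to get -20894.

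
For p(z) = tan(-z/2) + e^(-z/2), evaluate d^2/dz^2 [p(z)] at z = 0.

Expand each term separately and add.
From the series, [z^2] p = 1/8; multiply by 2! = 2 to get 1/4.

1/4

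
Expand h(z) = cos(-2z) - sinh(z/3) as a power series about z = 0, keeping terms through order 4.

Add the two expansions coefficient-wise.

2*z^4/3 - z^3/162 - 2*z^2 - z/3 + 1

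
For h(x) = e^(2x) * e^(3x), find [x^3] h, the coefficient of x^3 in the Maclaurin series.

Multiply the two series term by term and collect like powers.
[x^0] = 1;  [x^1] = 5;  [x^2] = 25/2;  [x^3] = 125/6.

125/6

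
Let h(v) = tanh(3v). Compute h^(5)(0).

Compute the successive derivatives at the expansion point and divide by k!.
From the series, [v^5] h = 162/5; multiply by 5! = 120 to get 3888.

3888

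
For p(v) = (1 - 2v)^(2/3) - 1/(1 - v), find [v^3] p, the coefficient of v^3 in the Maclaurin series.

-113/81

Combine the two series term by term.
p(0) = 0
p′(0) = -7/3
p′′(0) = -26/9
p′′′(0) = -226/27
So c_3 = p′′′(0)/3! = -113/81.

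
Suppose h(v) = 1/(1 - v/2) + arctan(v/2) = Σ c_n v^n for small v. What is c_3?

1/12

Add the two expansions coefficient-wise.
h(0) = 1
h′(0) = 1
h′′(0) = 1/2
h′′′(0) = 1/2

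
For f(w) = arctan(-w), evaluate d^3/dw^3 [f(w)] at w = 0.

The coefficient of w^3 in the expansion is 1/3, so f′′′(0) = 3! * (1/3) = 2.

2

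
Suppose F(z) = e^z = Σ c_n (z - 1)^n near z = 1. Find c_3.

e/6

F(1) = e
F′(1) = e
F′′(1) = e
F′′′(1) = e
So c_3 = F′′′(1)/3! = e/6.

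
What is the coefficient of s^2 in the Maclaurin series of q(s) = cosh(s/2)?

Differentiate repeatedly and evaluate at the center.
q(0) = 1
q′(0) = 0
q′′(0) = 1/4
So c_2 = q′′(0)/2! = 1/8.

1/8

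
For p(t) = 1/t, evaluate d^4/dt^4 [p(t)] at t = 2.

From the series, [(t - 2)^4] p = 1/32; multiply by 4! = 24 to get 3/4.

3/4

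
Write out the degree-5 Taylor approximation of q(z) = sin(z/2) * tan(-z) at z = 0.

Write out both Maclaurin series and multiply, keeping only the needed powers.

-7*z^4/48 - z^2/2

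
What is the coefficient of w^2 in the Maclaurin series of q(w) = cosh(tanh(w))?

Substitute the inner expansion into the outer series and collect powers.
q(0) = 1
q′(0) = 0
q′′(0) = 1

1/2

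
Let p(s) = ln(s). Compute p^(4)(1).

The coefficient of (s - 1)^4 in the expansion is -1/4, so p^(4)(1) = 4! * (-1/4) = -6.

-6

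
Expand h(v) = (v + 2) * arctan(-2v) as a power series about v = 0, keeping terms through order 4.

8*v^4/3 + 16*v^3/3 - 2*v^2 - 4*v

Multiply each power in the prefactor through the base expansion.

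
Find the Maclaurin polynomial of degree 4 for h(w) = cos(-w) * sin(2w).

Write out both Maclaurin series and multiply, keeping only the needed powers.
h(0) = 0
h′(0) = 2
h′′(0) = 0
h′′′(0) = -14
h^(4)(0) = 0

-7*w^3/3 + 2*w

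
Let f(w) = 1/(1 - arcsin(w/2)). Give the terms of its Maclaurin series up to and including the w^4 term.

Compose series: expand the inner function first, then feed it into the outer expansion.

w^4/12 + 7*w^3/48 + w^2/4 + w/2 + 1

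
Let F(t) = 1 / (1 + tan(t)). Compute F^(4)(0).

40

Write 1/(1+u) = 1 - u + u^2 - u^3 + ... and substitute the series for u.
The coefficient of t^4 in the expansion is 5/3, so F^(4)(0) = 4! * (5/3) = 40.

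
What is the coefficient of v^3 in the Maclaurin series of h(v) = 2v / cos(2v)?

4

Invert the denominator's series and multiply.
h(0) = 0
h′(0) = 2
h′′(0) = 0
h′′′(0) = 24
Then c_k = h^(k)(0)/k! gives each Taylor coefficient.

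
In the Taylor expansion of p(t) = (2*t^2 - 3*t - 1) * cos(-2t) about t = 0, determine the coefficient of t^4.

Multiply each power in the prefactor through the base expansion.
[t^0] = -1;  [t^1] = -3;  [t^2] = 4;  [t^3] = 6;  [t^4] = -14/3.

-14/3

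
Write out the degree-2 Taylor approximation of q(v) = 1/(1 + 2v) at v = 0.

4*v^2 - 2*v + 1

q(0) = 1
q′(0) = -2
q′′(0) = 8
Then c_k = q^(k)(0)/k! gives each Taylor coefficient.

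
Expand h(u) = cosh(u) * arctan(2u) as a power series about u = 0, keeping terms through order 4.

-5*u^3/3 + 2*u

Take the Cauchy product of the two expansions.
[u^0] = 0;  [u^1] = 2;  [u^2] = 0;  [u^3] = -5/3;  [u^4] = 0.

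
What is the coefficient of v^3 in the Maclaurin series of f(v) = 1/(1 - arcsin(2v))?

Plug the Maclaurin series of the inner function into that of the outer and collect terms.
[v^0] = 1;  [v^1] = 2;  [v^2] = 4;  [v^3] = 28/3.
So c_3 = f′′′(0)/3! = 28/3.

28/3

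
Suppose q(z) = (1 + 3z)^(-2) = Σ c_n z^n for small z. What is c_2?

27

Compute the successive derivatives at the expansion point and divide by k!.
[z^0] = 1;  [z^1] = -6;  [z^2] = 27.
So c_2 = q′′(0)/2! = 27.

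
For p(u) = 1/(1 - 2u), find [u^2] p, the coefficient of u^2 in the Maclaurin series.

4

[u^0] = 1;  [u^1] = 2;  [u^2] = 4.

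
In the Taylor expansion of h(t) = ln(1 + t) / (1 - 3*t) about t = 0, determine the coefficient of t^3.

47/6

Use 1/(1 - r) = Σ r^k on the denominator, then take the Cauchy product.
h(0) = 0
h′(0) = 1
h′′(0) = 5
h′′′(0) = 47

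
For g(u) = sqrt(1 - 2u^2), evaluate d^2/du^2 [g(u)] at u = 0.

-2

From the series, [u^2] g = -1; multiply by 2! = 2 to get -2.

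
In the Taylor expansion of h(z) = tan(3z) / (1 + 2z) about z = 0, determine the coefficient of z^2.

-6

Write out both Maclaurin series and multiply, keeping only the needed powers.
[z^0] = 0;  [z^1] = 3;  [z^2] = -6.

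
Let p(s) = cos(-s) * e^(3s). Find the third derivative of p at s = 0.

18

Take the Cauchy product of the two expansions.
From the series, [s^3] p = 3; multiply by 3! = 6 to get 18.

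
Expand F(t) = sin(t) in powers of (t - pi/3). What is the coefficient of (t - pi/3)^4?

sqrt(3)/48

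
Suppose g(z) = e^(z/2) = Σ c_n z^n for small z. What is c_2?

Compute the successive derivatives at the expansion point and divide by k!.
g(0) = 1
g′(0) = 1/2
g′′(0) = 1/4
The Taylor polynomial is Σ g^(k)(0)/k! · z^k.

1/8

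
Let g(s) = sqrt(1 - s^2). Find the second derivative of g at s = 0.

-1

Apply the Taylor formula c_k = f^(k)(a)/k!.
From the series, [s^2] g = -1/2; multiply by 2! = 2 to get -1.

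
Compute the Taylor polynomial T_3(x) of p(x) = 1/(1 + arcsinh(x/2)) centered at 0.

Compose series: expand the inner function first, then feed it into the outer expansion.

-5*x^3/48 + x^2/4 - x/2 + 1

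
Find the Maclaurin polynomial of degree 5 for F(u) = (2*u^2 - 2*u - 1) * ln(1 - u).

u^5/30 - u^4/12 - 2*u^3/3 + 5*u^2/2 + u

Multiply each power in the prefactor through the base expansion.
[u^0] = 0;  [u^1] = 1;  [u^2] = 5/2;  [u^3] = -2/3;  [u^4] = -1/12;  [u^5] = 1/30.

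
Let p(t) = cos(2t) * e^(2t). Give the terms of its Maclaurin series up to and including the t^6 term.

-16*t^5/15 - 8*t^4/3 - 8*t^3/3 + 2*t + 1

Multiply the two series term by term and collect like powers.
p(0) = 1
p′(0) = 2
p′′(0) = 0
p′′′(0) = -16
p^(4)(0) = -64
p^(5)(0) = -128
p^(6)(0) = 0
Then c_k = p^(k)(0)/k! gives each Taylor coefficient.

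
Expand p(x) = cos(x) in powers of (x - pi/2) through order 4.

Differentiate repeatedly and evaluate at the center.
[(x - pi/2)^0] = 0;  [(x - pi/2)^1] = -1;  [(x - pi/2)^2] = 0;  [(x - pi/2)^3] = 1/6;  [(x - pi/2)^4] = 0.

(x - pi/2)^3/6 - (x - pi/2)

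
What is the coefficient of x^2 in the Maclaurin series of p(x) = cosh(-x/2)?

1/8

Compute the successive derivatives at the expansion point and divide by k!.
p(0) = 1
p′(0) = 0
p′′(0) = 1/4
So c_2 = p′′(0)/2! = 1/8.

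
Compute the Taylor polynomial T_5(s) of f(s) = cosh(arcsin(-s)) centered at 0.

Compose series: expand the inner function first, then feed it into the outer expansion.
[s^0] = 1;  [s^1] = 0;  [s^2] = 1/2;  [s^3] = 0;  [s^4] = 5/24;  [s^5] = 0.

5*s^4/24 + s^2/2 + 1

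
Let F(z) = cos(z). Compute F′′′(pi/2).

Use the known series and substitute for the argument.
The coefficient of (z - pi/2)^3 in the expansion is 1/6, so F′′′(pi/2) = 3! * (1/6) = 1.

1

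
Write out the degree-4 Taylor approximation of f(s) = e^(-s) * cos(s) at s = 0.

-s^4/6 + s^3/3 - s + 1

Multiply the two series term by term and collect like powers.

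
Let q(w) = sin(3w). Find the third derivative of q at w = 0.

-27

From the series, [w^3] q = -9/2; multiply by 3! = 6 to get -27.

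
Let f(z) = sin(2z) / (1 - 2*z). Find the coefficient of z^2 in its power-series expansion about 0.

4

Multiply the numerator's expansion by the denominator's geometric series.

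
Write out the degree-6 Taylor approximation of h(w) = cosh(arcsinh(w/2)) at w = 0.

Substitute the inner expansion into the outer series and collect powers.

w^6/1024 - w^4/128 + w^2/8 + 1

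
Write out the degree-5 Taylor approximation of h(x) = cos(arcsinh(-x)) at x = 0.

Plug the Maclaurin series of the inner function into that of the outer and collect terms.
[x^0] = 1;  [x^1] = 0;  [x^2] = -1/2;  [x^3] = 0;  [x^4] = 5/24;  [x^5] = 0.

5*x^4/24 - x^2/2 + 1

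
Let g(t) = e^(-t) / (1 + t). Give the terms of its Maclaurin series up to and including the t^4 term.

Expand each factor separately, then convolve coefficients.
g(0) = 1
g′(0) = -2
g′′(0) = 5
g′′′(0) = -16
g^(4)(0) = 65
The Taylor polynomial is Σ g^(k)(0)/k! · t^k.

65*t^4/24 - 8*t^3/3 + 5*t^2/2 - 2*t + 1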